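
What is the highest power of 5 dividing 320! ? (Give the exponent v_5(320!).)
v_5(320!) = 78

Legendre's formula: v_p(n!) = Σ_{k ≥ 1} ⌊n / p^k⌋. For p = 5, n = 320, the terms are:
  ⌊320/5^1⌋ = ⌊320/5⌋ = 64
  ⌊320/5^2⌋ = ⌊320/25⌋ = 12
  ⌊320/5^3⌋ = ⌊320/125⌋ = 2
(the next term ⌊320/5^4⌋ = 0, terminating the sum). Summing: v_5(320!) = 64 + 12 + 2 = 78.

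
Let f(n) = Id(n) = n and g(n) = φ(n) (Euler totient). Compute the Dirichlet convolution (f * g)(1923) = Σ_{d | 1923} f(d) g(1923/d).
(Id * φ)(1923) = 6405

Divisors of 1923: [1, 3, 641, 1923]. For each d | 1923:
  d = 1: Id(1) · φ(1923/1) = 1 · 1280 = 1280
  d = 3: Id(3) · φ(1923/3) = 3 · 640 = 1920
  d = 641: Id(641) · φ(1923/641) = 641 · 2 = 1282
  d = 1923: Id(1923) · φ(1923/1923) = 1923 · 1 = 1923
Summing: (Id * φ)(1923) = 1280 + 1920 + 1282 + 1923 = 6405.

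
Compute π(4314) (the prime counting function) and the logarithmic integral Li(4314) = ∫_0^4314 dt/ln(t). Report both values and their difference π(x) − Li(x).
π(4314) = 590;  Li(4314) ≈ 603.05;  π(x) − Li(x) ≈ -13.05.

Direct count of primes ≤ 4314 gives π(4314) = 590. Numerical evaluation of the logarithmic integral gives Li(4314) ≈ 603.05. The difference π(x) − Li(x) ≈ -13.05 is typically negative for small/moderate x (Li(x) overestimates), though Littlewood's theorem shows this sign changes infinitely often.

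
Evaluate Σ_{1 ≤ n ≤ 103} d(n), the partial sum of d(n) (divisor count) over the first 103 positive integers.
Σ_{n ≤ 103} d(n) = 494

Compute d(n) for each 1 ≤ n ≤ 103: d(1) = 1, d(2) = 2, d(3) = 2, d(4) = 3, d(5) = 2, d(6) = 4, d(7) = 2, d(8) = 4, d(9) = 3, d(10) = 4, d(11) = 2, d(12) = 6, d(13) = 2, d(14) = 4, d(15) = 4, d(16) = 5, d(17) = 2, d(18) = 6, d(19) = 2, d(20) = 6, d(21) = 4, d(22) = 4, d(23) = 2, d(24) = 8, d(25) = 3, d(26) = 4, d(27) = 4, d(28) = 6, d(29) = 2, d(30) = 8, d(31) = 2, d(32) = 6, d(33) = 4, d(34) = 4, d(35) = 4, d(36) = 9, d(37) = 2, d(38) = 4, d(39) = 4, d(40) = 8, d(41) = 2, d(42) = 8, d(43) = 2, d(44) = 6, d(45) = 6, d(46) = 4, d(47) = 2, d(48) = 10, d(49) = 3, d(50) = 6, d(51) = 4, d(52) = 6, d(53) = 2, d(54) = 8, d(55) = 4, d(56) = 8, d(57) = 4, d(58) = 4, d(59) = 2, d(60) = 12, d(61) = 2, d(62) = 4, d(63) = 6, d(64) = 7, d(65) = 4, d(66) = 8, d(67) = 2, d(68) = 6, d(69) = 4, d(70) = 8, d(71) = 2, d(72) = 12, d(73) = 2, d(74) = 4, d(75) = 6, d(76) = 6, d(77) = 4, d(78) = 8, d(79) = 2, d(80) = 10, d(81) = 5, d(82) = 4, d(83) = 2, d(84) = 12, d(85) = 4, d(86) = 4, d(87) = 4, d(88) = 8, d(89) = 2, d(90) = 12, d(91) = 4, d(92) = 6, d(93) = 4, d(94) = 4, d(95) = 4, d(96) = 12, d(97) = 2, d(98) = 6, d(99) = 6, d(100) = 9, d(101) = 2, d(102) = 8, d(103) = 2. Summing all 103 values: 494. (Dirichlet's divisor formula: Σ_{n ≤ x} d(n) = x ln(x) + (2γ − 1) x + O(√x). For x = 103, the asymptotic estimate is ≈ 493.28.)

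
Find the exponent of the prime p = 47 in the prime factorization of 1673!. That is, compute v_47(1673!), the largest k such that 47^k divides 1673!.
v_47(1673!) = 35

Legendre's formula: v_p(n!) = Σ_{k ≥ 1} ⌊n / p^k⌋. For p = 47, n = 1673, the terms are:
  ⌊1673/47^1⌋ = ⌊1673/47⌋ = 35
(the next term ⌊1673/47^2⌋ = 0, terminating the sum). Summing: v_47(1673!) = 35 = 35.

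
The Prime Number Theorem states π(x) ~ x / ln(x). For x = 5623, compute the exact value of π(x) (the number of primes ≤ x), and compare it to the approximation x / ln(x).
π(5623) = 739;  x/ln(x) ≈ 651.22;  relative error ≈ 11.88%.

Directly count primes up to 5623: π(5623) = 739. The PNT approximation gives 5623/ln(5623) ≈ 5623/8.63462 ≈ 651.22. Relative error (π(x) − x/ln(x)) / π(x) ≈ 11.88%; the approximation is known to undercount slightly (Li(x) is a better estimate).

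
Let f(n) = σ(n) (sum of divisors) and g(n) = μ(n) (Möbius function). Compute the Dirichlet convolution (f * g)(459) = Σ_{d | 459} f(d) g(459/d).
(σ * μ)(459) = 459

Divisors of 459: [1, 3, 9, 17, 27, 51, 153, 459]. For each d | 459:
  d = 1: σ(1) · μ(459/1) = 1 · 0 = 0
  d = 3: σ(3) · μ(459/3) = 4 · 0 = 0
  d = 9: σ(9) · μ(459/9) = 13 · 1 = 13
  d = 17: σ(17) · μ(459/17) = 18 · 0 = 0
  d = 27: σ(27) · μ(459/27) = 40 · -1 = -40
  d = 51: σ(51) · μ(459/51) = 72 · 0 = 0
  d = 153: σ(153) · μ(459/153) = 234 · -1 = -234
  d = 459: σ(459) · μ(459/459) = 720 · 1 = 720
Summing: (σ * μ)(459) = 0 + 0 + 13 + 0 + -40 + 0 + -234 + 720 = 459.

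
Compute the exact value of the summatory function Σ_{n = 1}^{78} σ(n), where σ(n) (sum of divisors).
Σ_{n ≤ 78} σ(n) = 5048

Compute σ(n) for each 1 ≤ n ≤ 78: σ(1) = 1, σ(2) = 3, σ(3) = 4, σ(4) = 7, σ(5) = 6, σ(6) = 12, σ(7) = 8, σ(8) = 15, σ(9) = 13, σ(10) = 18, σ(11) = 12, σ(12) = 28, σ(13) = 14, σ(14) = 24, σ(15) = 24, σ(16) = 31, σ(17) = 18, σ(18) = 39, σ(19) = 20, σ(20) = 42, σ(21) = 32, σ(22) = 36, σ(23) = 24, σ(24) = 60, σ(25) = 31, σ(26) = 42, σ(27) = 40, σ(28) = 56, σ(29) = 30, σ(30) = 72, σ(31) = 32, σ(32) = 63, σ(33) = 48, σ(34) = 54, σ(35) = 48, σ(36) = 91, σ(37) = 38, σ(38) = 60, σ(39) = 56, σ(40) = 90, σ(41) = 42, σ(42) = 96, σ(43) = 44, σ(44) = 84, σ(45) = 78, σ(46) = 72, σ(47) = 48, σ(48) = 124, σ(49) = 57, σ(50) = 93, σ(51) = 72, σ(52) = 98, σ(53) = 54, σ(54) = 120, σ(55) = 72, σ(56) = 120, σ(57) = 80, σ(58) = 90, σ(59) = 60, σ(60) = 168, σ(61) = 62, σ(62) = 96, σ(63) = 104, σ(64) = 127, σ(65) = 84, σ(66) = 144, σ(67) = 68, σ(68) = 126, σ(69) = 96, σ(70) = 144, σ(71) = 72, σ(72) = 195, σ(73) = 74, σ(74) = 114, σ(75) = 124, σ(76) = 140, σ(77) = 96, σ(78) = 168. Summing all 78 values: 5048. (Average order: Σ_{n ≤ x} σ(n) ~ (π²/12) x². For x = 78, (π²/12)·78² ≈ 5003.89.)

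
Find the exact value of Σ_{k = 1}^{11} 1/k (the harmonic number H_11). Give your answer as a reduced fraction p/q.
H_11 = 83711/27720

Direct summation: H_11 = 1 + 1/2 + ... + 1/11. The least common denominator is lcm(1, ..., 11) = 27720; over this denominator the numerator is 27720 + 13860 + 9240 + 6930 + 5544 + 4620 + 3960 + 3465 + 3080 + 2772 + 2520 = 83711, so H_11 = 83711/27720 (already in lowest terms) ≈ 3.01988. (The PNT-adjacent estimate ln(11) + γ ≈ 2.97511 matches within O(1/n).)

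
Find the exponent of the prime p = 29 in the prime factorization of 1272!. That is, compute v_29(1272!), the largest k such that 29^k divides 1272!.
v_29(1272!) = 44

Legendre's formula: v_p(n!) = Σ_{k ≥ 1} ⌊n / p^k⌋. For p = 29, n = 1272, the terms are:
  ⌊1272/29^1⌋ = ⌊1272/29⌋ = 43
  ⌊1272/29^2⌋ = ⌊1272/841⌋ = 1
(the next term ⌊1272/29^3⌋ = 0, terminating the sum). Summing: v_29(1272!) = 43 + 1 = 44.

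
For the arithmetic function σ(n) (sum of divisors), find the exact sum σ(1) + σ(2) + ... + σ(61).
Σ_{n ≤ 61} σ(n) = 3076

Compute σ(n) for each 1 ≤ n ≤ 61: σ(1) = 1, σ(2) = 3, σ(3) = 4, σ(4) = 7, σ(5) = 6, σ(6) = 12, σ(7) = 8, σ(8) = 15, σ(9) = 13, σ(10) = 18, σ(11) = 12, σ(12) = 28, σ(13) = 14, σ(14) = 24, σ(15) = 24, σ(16) = 31, σ(17) = 18, σ(18) = 39, σ(19) = 20, σ(20) = 42, σ(21) = 32, σ(22) = 36, σ(23) = 24, σ(24) = 60, σ(25) = 31, σ(26) = 42, σ(27) = 40, σ(28) = 56, σ(29) = 30, σ(30) = 72, σ(31) = 32, σ(32) = 63, σ(33) = 48, σ(34) = 54, σ(35) = 48, σ(36) = 91, σ(37) = 38, σ(38) = 60, σ(39) = 56, σ(40) = 90, σ(41) = 42, σ(42) = 96, σ(43) = 44, σ(44) = 84, σ(45) = 78, σ(46) = 72, σ(47) = 48, σ(48) = 124, σ(49) = 57, σ(50) = 93, σ(51) = 72, σ(52) = 98, σ(53) = 54, σ(54) = 120, σ(55) = 72, σ(56) = 120, σ(57) = 80, σ(58) = 90, σ(59) = 60, σ(60) = 168, σ(61) = 62. Summing all 61 values: 3076. (Average order: Σ_{n ≤ x} σ(n) ~ (π²/12) x². For x = 61, (π²/12)·61² ≈ 3060.40.)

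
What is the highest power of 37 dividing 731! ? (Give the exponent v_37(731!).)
v_37(731!) = 19

Legendre's formula: v_p(n!) = Σ_{k ≥ 1} ⌊n / p^k⌋. For p = 37, n = 731, the terms are:
  ⌊731/37^1⌋ = ⌊731/37⌋ = 19
(the next term ⌊731/37^2⌋ = 0, terminating the sum). Summing: v_37(731!) = 19 = 19.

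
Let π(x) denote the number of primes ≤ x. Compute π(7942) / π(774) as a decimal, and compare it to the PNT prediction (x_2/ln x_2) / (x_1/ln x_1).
π(7942)/π(774) = 1003/137 ≈ 7.3212;  PNT prediction ≈ 7.6005.

π(774) = 137 and π(7942) = 1003, so π(7942)/π(774) ≈ 7.3212. The PNT-predicted ratio is (7942/ln(7942)) / (774/ln(774)) ≈ 7.6005. The two agree to within a few percent, as expected.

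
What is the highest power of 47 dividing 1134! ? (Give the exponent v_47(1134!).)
v_47(1134!) = 24

Legendre's formula: v_p(n!) = Σ_{k ≥ 1} ⌊n / p^k⌋. For p = 47, n = 1134, the terms are:
  ⌊1134/47^1⌋ = ⌊1134/47⌋ = 24
(the next term ⌊1134/47^2⌋ = 0, terminating the sum). Summing: v_47(1134!) = 24 = 24.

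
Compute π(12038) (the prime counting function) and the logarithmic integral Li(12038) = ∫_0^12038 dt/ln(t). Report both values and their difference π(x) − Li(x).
π(12038) = 1441;  Li(12038) ≈ 1465.14;  π(x) − Li(x) ≈ -24.14.

Direct count of primes ≤ 12038 gives π(12038) = 1441. Numerical evaluation of the logarithmic integral gives Li(12038) ≈ 1465.14. The difference π(x) − Li(x) ≈ -24.14 is typically negative for small/moderate x (Li(x) overestimates), though Littlewood's theorem shows this sign changes infinitely often.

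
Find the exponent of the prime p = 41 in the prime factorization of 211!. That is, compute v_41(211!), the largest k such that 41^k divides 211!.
v_41(211!) = 5

Legendre's formula: v_p(n!) = Σ_{k ≥ 1} ⌊n / p^k⌋. For p = 41, n = 211, the terms are:
  ⌊211/41^1⌋ = ⌊211/41⌋ = 5
(the next term ⌊211/41^2⌋ = 0, terminating the sum). Summing: v_41(211!) = 5 = 5.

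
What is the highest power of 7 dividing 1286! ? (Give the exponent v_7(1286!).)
v_7(1286!) = 212

Legendre's formula: v_p(n!) = Σ_{k ≥ 1} ⌊n / p^k⌋. For p = 7, n = 1286, the terms are:
  ⌊1286/7^1⌋ = ⌊1286/7⌋ = 183
  ⌊1286/7^2⌋ = ⌊1286/49⌋ = 26
  ⌊1286/7^3⌋ = ⌊1286/343⌋ = 3
(the next term ⌊1286/7^4⌋ = 0, terminating the sum). Summing: v_7(1286!) = 183 + 26 + 3 = 212.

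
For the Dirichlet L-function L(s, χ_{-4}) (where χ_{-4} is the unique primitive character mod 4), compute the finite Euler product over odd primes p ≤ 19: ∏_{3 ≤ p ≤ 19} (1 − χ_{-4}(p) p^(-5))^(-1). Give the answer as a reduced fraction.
∏ = 8959395755957897476417566375/8993950909687588250159808512

The odd primes p ≤ 19 are [3, 5, 7, 11, 13, 17, 19]. For each, χ(p) = 1 if p ≡ 1 mod 4, χ(p) = −1 if p ≡ 3 mod 4. Taking (1 − χ(p)/p^5)^(-1) = p^5/(p^5 − χ(p)): (1 − (-1)/3^5)^(-1) · (1 − (1)/5^5)^(-1) · (1 − (-1)/7^5)^(-1) · (1 − (-1)/11^5)^(-1) · (1 − (1)/13^5)^(-1) · (1 − (1)/17^5)^(-1) · (1 − (-1)/19^5)^(-1) = 8959395755957897476417566375/8993950909687588250159808512.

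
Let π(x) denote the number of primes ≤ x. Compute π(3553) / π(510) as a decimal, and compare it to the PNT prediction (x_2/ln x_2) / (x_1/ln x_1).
π(3553)/π(510) = 497/97 ≈ 5.1237;  PNT prediction ≈ 5.3126.

π(510) = 97 and π(3553) = 497, so π(3553)/π(510) ≈ 5.1237. The PNT-predicted ratio is (3553/ln(3553)) / (510/ln(510)) ≈ 5.3126. The two agree to within a few percent, as expected.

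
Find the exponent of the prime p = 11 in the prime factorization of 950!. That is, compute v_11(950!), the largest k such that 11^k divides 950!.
v_11(950!) = 93

Legendre's formula: v_p(n!) = Σ_{k ≥ 1} ⌊n / p^k⌋. For p = 11, n = 950, the terms are:
  ⌊950/11^1⌋ = ⌊950/11⌋ = 86
  ⌊950/11^2⌋ = ⌊950/121⌋ = 7
(the next term ⌊950/11^3⌋ = 0, terminating the sum). Summing: v_11(950!) = 86 + 7 = 93.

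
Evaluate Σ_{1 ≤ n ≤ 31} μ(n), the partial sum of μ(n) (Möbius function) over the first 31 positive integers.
Σ_{n ≤ 31} μ(n) = -4

Compute μ(n) for each 1 ≤ n ≤ 31: μ(1) = 1, μ(2) = -1, μ(3) = -1, μ(4) = 0, μ(5) = -1, μ(6) = 1, μ(7) = -1, μ(8) = 0, μ(9) = 0, μ(10) = 1, μ(11) = -1, μ(12) = 0, μ(13) = -1, μ(14) = 1, μ(15) = 1, μ(16) = 0, μ(17) = -1, μ(18) = 0, μ(19) = -1, μ(20) = 0, μ(21) = 1, μ(22) = 1, μ(23) = -1, μ(24) = 0, μ(25) = 0, μ(26) = 1, μ(27) = 0, μ(28) = 0, μ(29) = -1, μ(30) = -1, μ(31) = -1. Summing all 31 values: -4. (Mertens function M(x) = Σ_{n ≤ x} μ(n); on average M(x) should be small (PNT ⟺ M(x) = o(x)).)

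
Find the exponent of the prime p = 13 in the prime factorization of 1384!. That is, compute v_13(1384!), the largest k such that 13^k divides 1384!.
v_13(1384!) = 114

Legendre's formula: v_p(n!) = Σ_{k ≥ 1} ⌊n / p^k⌋. For p = 13, n = 1384, the terms are:
  ⌊1384/13^1⌋ = ⌊1384/13⌋ = 106
  ⌊1384/13^2⌋ = ⌊1384/169⌋ = 8
(the next term ⌊1384/13^3⌋ = 0, terminating the sum). Summing: v_13(1384!) = 106 + 8 = 114.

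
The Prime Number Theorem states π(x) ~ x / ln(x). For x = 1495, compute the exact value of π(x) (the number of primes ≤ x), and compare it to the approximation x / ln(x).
π(1495) = 238;  x/ln(x) ≈ 204.52;  relative error ≈ 14.07%.

Directly count primes up to 1495: π(1495) = 238. The PNT approximation gives 1495/ln(1495) ≈ 1495/7.30988 ≈ 204.52. Relative error (π(x) − x/ln(x)) / π(x) ≈ 14.07%; the approximation is known to undercount slightly (Li(x) is a better estimate).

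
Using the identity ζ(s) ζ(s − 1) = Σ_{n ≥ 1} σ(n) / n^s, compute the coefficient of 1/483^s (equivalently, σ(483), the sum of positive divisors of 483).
σ(483) = 768

In the product (Σ m^0/m^s)(Σ k / k^s) = Σ (Σ_{d | n} d) / n^s, the coefficient of 1/n^s is σ(n) = Σ_{d | n} d. For n = 483, divisors are [1, 3, 7, 21, 23, 69, 161, 483]; summing: σ(483) = 768.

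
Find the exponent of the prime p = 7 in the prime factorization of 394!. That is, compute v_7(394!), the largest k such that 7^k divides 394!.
v_7(394!) = 65

Legendre's formula: v_p(n!) = Σ_{k ≥ 1} ⌊n / p^k⌋. For p = 7, n = 394, the terms are:
  ⌊394/7^1⌋ = ⌊394/7⌋ = 56
  ⌊394/7^2⌋ = ⌊394/49⌋ = 8
  ⌊394/7^3⌋ = ⌊394/343⌋ = 1
(the next term ⌊394/7^4⌋ = 0, terminating the sum). Summing: v_7(394!) = 56 + 8 + 1 = 65.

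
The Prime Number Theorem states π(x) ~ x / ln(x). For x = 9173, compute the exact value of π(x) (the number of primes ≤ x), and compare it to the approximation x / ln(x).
π(9173) = 1137;  x/ln(x) ≈ 1005.37;  relative error ≈ 11.58%.

Directly count primes up to 9173: π(9173) = 1137. The PNT approximation gives 9173/ln(9173) ≈ 9173/9.12402 ≈ 1005.37. Relative error (π(x) − x/ln(x)) / π(x) ≈ 11.58%; the approximation is known to undercount slightly (Li(x) is a better estimate).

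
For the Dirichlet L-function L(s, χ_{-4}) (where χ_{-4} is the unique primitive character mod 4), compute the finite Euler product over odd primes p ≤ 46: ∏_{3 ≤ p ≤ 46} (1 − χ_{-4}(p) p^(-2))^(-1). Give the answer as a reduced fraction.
∏ = 11477831542914938630143/12524769798782976000000

The odd primes p ≤ 46 are [3, 5, 7, 11, 13, 17, 19, 23, 29, 31, 37, 41, 43]. For each, χ(p) = 1 if p ≡ 1 mod 4, χ(p) = −1 if p ≡ 3 mod 4. Taking (1 − χ(p)/p^2)^(-1) = p^2/(p^2 − χ(p)): (1 − (-1)/3^2)^(-1) · (1 − (1)/5^2)^(-1) · (1 − (-1)/7^2)^(-1) · (1 − (-1)/11^2)^(-1) · (1 − (1)/13^2)^(-1) · (1 − (1)/17^2)^(-1) · (1 − (-1)/19^2)^(-1) · (1 − (-1)/23^2)^(-1) · (1 − (1)/29^2)^(-1) · (1 − (-1)/31^2)^(-1) · (1 − (1)/37^2)^(-1) · (1 − (1)/41^2)^(-1) · (1 − (-1)/43^2)^(-1) = 11477831542914938630143/12524769798782976000000.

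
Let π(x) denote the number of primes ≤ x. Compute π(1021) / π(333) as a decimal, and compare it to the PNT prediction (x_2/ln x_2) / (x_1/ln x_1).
π(1021)/π(333) = 172/67 ≈ 2.5672;  PNT prediction ≈ 2.5703.

π(333) = 67 and π(1021) = 172, so π(1021)/π(333) ≈ 2.5672. The PNT-predicted ratio is (1021/ln(1021)) / (333/ln(333)) ≈ 2.5703. The two agree to within a few percent, as expected.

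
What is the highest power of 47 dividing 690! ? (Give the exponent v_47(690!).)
v_47(690!) = 14

Legendre's formula: v_p(n!) = Σ_{k ≥ 1} ⌊n / p^k⌋. For p = 47, n = 690, the terms are:
  ⌊690/47^1⌋ = ⌊690/47⌋ = 14
(the next term ⌊690/47^2⌋ = 0, terminating the sum). Summing: v_47(690!) = 14 = 14.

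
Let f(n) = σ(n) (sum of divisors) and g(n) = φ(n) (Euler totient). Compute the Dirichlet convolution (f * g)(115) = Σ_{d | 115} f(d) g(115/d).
(σ * φ)(115) = 460

Divisors of 115: [1, 5, 23, 115]. For each d | 115:
  d = 1: σ(1) · φ(115/1) = 1 · 88 = 88
  d = 5: σ(5) · φ(115/5) = 6 · 22 = 132
  d = 23: σ(23) · φ(115/23) = 24 · 4 = 96
  d = 115: σ(115) · φ(115/115) = 144 · 1 = 144
Summing: (σ * φ)(115) = 88 + 132 + 96 + 144 = 460.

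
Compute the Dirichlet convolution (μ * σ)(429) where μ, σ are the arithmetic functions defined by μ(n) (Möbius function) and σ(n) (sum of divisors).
(μ * σ)(429) = 429

Divisors of 429: [1, 3, 11, 13, 33, 39, 143, 429]. For each d | 429:
  d = 1: μ(1) · σ(429/1) = 1 · 672 = 672
  d = 3: μ(3) · σ(429/3) = -1 · 168 = -168
  d = 11: μ(11) · σ(429/11) = -1 · 56 = -56
  d = 13: μ(13) · σ(429/13) = -1 · 48 = -48
  d = 33: μ(33) · σ(429/33) = 1 · 14 = 14
  d = 39: μ(39) · σ(429/39) = 1 · 12 = 12
  d = 143: μ(143) · σ(429/143) = 1 · 4 = 4
  d = 429: μ(429) · σ(429/429) = -1 · 1 = -1
Summing: (μ * σ)(429) = 672 + -168 + -56 + -48 + 14 + 12 + 4 + -1 = 429.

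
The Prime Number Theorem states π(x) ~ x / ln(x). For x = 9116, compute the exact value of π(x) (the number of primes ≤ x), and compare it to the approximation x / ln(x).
π(9116) = 1130;  x/ln(x) ≈ 999.80;  relative error ≈ 11.52%.

Directly count primes up to 9116: π(9116) = 1130. The PNT approximation gives 9116/ln(9116) ≈ 9116/9.11779 ≈ 999.80. Relative error (π(x) − x/ln(x)) / π(x) ≈ 11.52%; the approximation is known to undercount slightly (Li(x) is a better estimate).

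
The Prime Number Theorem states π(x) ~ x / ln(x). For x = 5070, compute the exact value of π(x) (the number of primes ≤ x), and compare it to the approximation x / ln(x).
π(5070) = 677;  x/ln(x) ≈ 594.30;  relative error ≈ 12.22%.

Directly count primes up to 5070: π(5070) = 677. The PNT approximation gives 5070/ln(5070) ≈ 5070/8.53110 ≈ 594.30. Relative error (π(x) − x/ln(x)) / π(x) ≈ 12.22%; the approximation is known to undercount slightly (Li(x) is a better estimate).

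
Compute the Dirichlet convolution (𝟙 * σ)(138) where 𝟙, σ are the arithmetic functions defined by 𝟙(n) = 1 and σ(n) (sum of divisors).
(𝟙 * σ)(138) = 500

Divisors of 138: [1, 2, 3, 6, 23, 46, 69, 138]. For each d | 138:
  d = 1: 𝟙(1) · σ(138/1) = 1 · 288 = 288
  d = 2: 𝟙(2) · σ(138/2) = 1 · 96 = 96
  d = 3: 𝟙(3) · σ(138/3) = 1 · 72 = 72
  d = 6: 𝟙(6) · σ(138/6) = 1 · 24 = 24
  d = 23: 𝟙(23) · σ(138/23) = 1 · 12 = 12
  d = 46: 𝟙(46) · σ(138/46) = 1 · 4 = 4
  d = 69: 𝟙(69) · σ(138/69) = 1 · 3 = 3
  d = 138: 𝟙(138) · σ(138/138) = 1 · 1 = 1
Summing: (𝟙 * σ)(138) = 288 + 96 + 72 + 24 + 12 + 4 + 3 + 1 = 500.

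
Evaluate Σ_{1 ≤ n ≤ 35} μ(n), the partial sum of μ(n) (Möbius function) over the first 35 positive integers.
Σ_{n ≤ 35} μ(n) = -1

Compute μ(n) for each 1 ≤ n ≤ 35: μ(1) = 1, μ(2) = -1, μ(3) = -1, μ(4) = 0, μ(5) = -1, μ(6) = 1, μ(7) = -1, μ(8) = 0, μ(9) = 0, μ(10) = 1, μ(11) = -1, μ(12) = 0, μ(13) = -1, μ(14) = 1, μ(15) = 1, μ(16) = 0, μ(17) = -1, μ(18) = 0, μ(19) = -1, μ(20) = 0, μ(21) = 1, μ(22) = 1, μ(23) = -1, μ(24) = 0, μ(25) = 0, μ(26) = 1, μ(27) = 0, μ(28) = 0, μ(29) = -1, μ(30) = -1, μ(31) = -1, μ(32) = 0, μ(33) = 1, μ(34) = 1, μ(35) = 1. Summing all 35 values: -1. (Mertens function M(x) = Σ_{n ≤ x} μ(n); on average M(x) should be small (PNT ⟺ M(x) = o(x)).)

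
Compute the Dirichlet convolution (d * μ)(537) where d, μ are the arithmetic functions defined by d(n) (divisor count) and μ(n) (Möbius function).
(d * μ)(537) = 1

Divisors of 537: [1, 3, 179, 537]. For each d | 537:
  d = 1: d(1) · μ(537/1) = 1 · 1 = 1
  d = 3: d(3) · μ(537/3) = 2 · -1 = -2
  d = 179: d(179) · μ(537/179) = 2 · -1 = -2
  d = 537: d(537) · μ(537/537) = 4 · 1 = 4
Summing: (d * μ)(537) = 1 + -2 + -2 + 4 = 1.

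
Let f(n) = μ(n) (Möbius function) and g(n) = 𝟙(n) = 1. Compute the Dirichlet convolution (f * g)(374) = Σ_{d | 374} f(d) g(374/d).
(μ * 𝟙)(374) = 0

Divisors of 374: [1, 2, 11, 17, 22, 34, 187, 374]. For each d | 374:
  d = 1: μ(1) · 𝟙(374/1) = 1 · 1 = 1
  d = 2: μ(2) · 𝟙(374/2) = -1 · 1 = -1
  d = 11: μ(11) · 𝟙(374/11) = -1 · 1 = -1
  d = 17: μ(17) · 𝟙(374/17) = -1 · 1 = -1
  d = 22: μ(22) · 𝟙(374/22) = 1 · 1 = 1
  d = 34: μ(34) · 𝟙(374/34) = 1 · 1 = 1
  d = 187: μ(187) · 𝟙(374/187) = 1 · 1 = 1
  d = 374: μ(374) · 𝟙(374/374) = -1 · 1 = -1
Summing: (μ * 𝟙)(374) = 1 + -1 + -1 + -1 + 1 + 1 + 1 + -1 = 0.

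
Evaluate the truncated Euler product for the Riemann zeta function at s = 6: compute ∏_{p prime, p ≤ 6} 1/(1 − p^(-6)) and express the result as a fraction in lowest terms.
∏ = 140625/138229

The primes p ≤ 6 are [2, 3, 5]. For each prime, (1 − 1/p^6)^(-1) = p^6 / (p^6 − 1). The product is (1 − 1/2^6)^(-1), (1 − 1/3^6)^(-1), (1 − 1/5^6)^(-1) = ∏ p^6 / (p^6 − 1) = 140625/138229.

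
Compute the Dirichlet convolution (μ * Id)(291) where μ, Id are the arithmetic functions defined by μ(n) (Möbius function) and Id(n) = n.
(μ * Id)(291) = 192

Divisors of 291: [1, 3, 97, 291]. For each d | 291:
  d = 1: μ(1) · Id(291/1) = 1 · 291 = 291
  d = 3: μ(3) · Id(291/3) = -1 · 97 = -97
  d = 97: μ(97) · Id(291/97) = -1 · 3 = -3
  d = 291: μ(291) · Id(291/291) = 1 · 1 = 1
Summing: (μ * Id)(291) = 291 + -97 + -3 + 1 = 192.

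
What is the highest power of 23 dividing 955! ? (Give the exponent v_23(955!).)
v_23(955!) = 42

Legendre's formula: v_p(n!) = Σ_{k ≥ 1} ⌊n / p^k⌋. For p = 23, n = 955, the terms are:
  ⌊955/23^1⌋ = ⌊955/23⌋ = 41
  ⌊955/23^2⌋ = ⌊955/529⌋ = 1
(the next term ⌊955/23^3⌋ = 0, terminating the sum). Summing: v_23(955!) = 41 + 1 = 42.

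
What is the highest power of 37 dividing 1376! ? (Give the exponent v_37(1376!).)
v_37(1376!) = 38

Legendre's formula: v_p(n!) = Σ_{k ≥ 1} ⌊n / p^k⌋. For p = 37, n = 1376, the terms are:
  ⌊1376/37^1⌋ = ⌊1376/37⌋ = 37
  ⌊1376/37^2⌋ = ⌊1376/1369⌋ = 1
(the next term ⌊1376/37^3⌋ = 0, terminating the sum). Summing: v_37(1376!) = 37 + 1 = 38.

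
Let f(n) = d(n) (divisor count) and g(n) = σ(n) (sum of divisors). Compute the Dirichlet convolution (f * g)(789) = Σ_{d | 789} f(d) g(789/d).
(d * σ)(789) = 1596

Divisors of 789: [1, 3, 263, 789]. For each d | 789:
  d = 1: d(1) · σ(789/1) = 1 · 1056 = 1056
  d = 3: d(3) · σ(789/3) = 2 · 264 = 528
  d = 263: d(263) · σ(789/263) = 2 · 4 = 8
  d = 789: d(789) · σ(789/789) = 4 · 1 = 4
Summing: (d * σ)(789) = 1056 + 528 + 8 + 4 = 1596.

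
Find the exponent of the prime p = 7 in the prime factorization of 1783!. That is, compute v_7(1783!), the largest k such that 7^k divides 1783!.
v_7(1783!) = 295

Legendre's formula: v_p(n!) = Σ_{k ≥ 1} ⌊n / p^k⌋. For p = 7, n = 1783, the terms are:
  ⌊1783/7^1⌋ = ⌊1783/7⌋ = 254
  ⌊1783/7^2⌋ = ⌊1783/49⌋ = 36
  ⌊1783/7^3⌋ = ⌊1783/343⌋ = 5
(the next term ⌊1783/7^4⌋ = 0, terminating the sum). Summing: v_7(1783!) = 254 + 36 + 5 = 295.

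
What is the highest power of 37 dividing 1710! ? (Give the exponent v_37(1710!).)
v_37(1710!) = 47

Legendre's formula: v_p(n!) = Σ_{k ≥ 1} ⌊n / p^k⌋. For p = 37, n = 1710, the terms are:
  ⌊1710/37^1⌋ = ⌊1710/37⌋ = 46
  ⌊1710/37^2⌋ = ⌊1710/1369⌋ = 1
(the next term ⌊1710/37^3⌋ = 0, terminating the sum). Summing: v_37(1710!) = 46 + 1 = 47.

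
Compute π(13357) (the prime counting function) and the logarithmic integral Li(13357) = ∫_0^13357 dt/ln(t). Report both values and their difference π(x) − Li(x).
π(13357) = 1585;  Li(13357) ≈ 1604.74;  π(x) − Li(x) ≈ -19.74.

Direct count of primes ≤ 13357 gives π(13357) = 1585. Numerical evaluation of the logarithmic integral gives Li(13357) ≈ 1604.74. The difference π(x) − Li(x) ≈ -19.74 is typically negative for small/moderate x (Li(x) overestimates), though Littlewood's theorem shows this sign changes infinitely often.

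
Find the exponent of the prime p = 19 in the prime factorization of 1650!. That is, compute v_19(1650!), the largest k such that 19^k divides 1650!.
v_19(1650!) = 90

Legendre's formula: v_p(n!) = Σ_{k ≥ 1} ⌊n / p^k⌋. For p = 19, n = 1650, the terms are:
  ⌊1650/19^1⌋ = ⌊1650/19⌋ = 86
  ⌊1650/19^2⌋ = ⌊1650/361⌋ = 4
(the next term ⌊1650/19^3⌋ = 0, terminating the sum). Summing: v_19(1650!) = 86 + 4 = 90.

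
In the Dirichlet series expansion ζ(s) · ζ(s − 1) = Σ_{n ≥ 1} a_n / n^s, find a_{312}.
σ(312) = 840

In the product (Σ m^0/m^s)(Σ k / k^s) = Σ (Σ_{d | n} d) / n^s, the coefficient of 1/n^s is σ(n) = Σ_{d | n} d. For n = 312, divisors are [1, 2, 3, 4, 6, 8, 12, 13, 24, 26, 39, 52, 78, 104, 156, 312]; summing: σ(312) = 840.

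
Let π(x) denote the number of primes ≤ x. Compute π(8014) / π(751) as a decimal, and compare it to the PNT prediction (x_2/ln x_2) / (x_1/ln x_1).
π(8014)/π(751) = 1009/133 ≈ 7.5865;  PNT prediction ≈ 7.8605.

π(751) = 133 and π(8014) = 1009, so π(8014)/π(751) ≈ 7.5865. The PNT-predicted ratio is (8014/ln(8014)) / (751/ln(751)) ≈ 7.8605. The two agree to within a few percent, as expected.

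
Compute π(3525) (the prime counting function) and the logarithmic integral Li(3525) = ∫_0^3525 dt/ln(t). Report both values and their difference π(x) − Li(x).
π(3525) = 491;  Li(3525) ≈ 507.66;  π(x) − Li(x) ≈ -16.66.

Direct count of primes ≤ 3525 gives π(3525) = 491. Numerical evaluation of the logarithmic integral gives Li(3525) ≈ 507.66. The difference π(x) − Li(x) ≈ -16.66 is typically negative for small/moderate x (Li(x) overestimates), though Littlewood's theorem shows this sign changes infinitely often.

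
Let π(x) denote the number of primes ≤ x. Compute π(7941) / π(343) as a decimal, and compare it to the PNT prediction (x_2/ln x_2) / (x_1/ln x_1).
π(7941)/π(343) = 1003/68 ≈ 14.7500;  PNT prediction ≈ 15.0508.

π(343) = 68 and π(7941) = 1003, so π(7941)/π(343) ≈ 14.7500. The PNT-predicted ratio is (7941/ln(7941)) / (343/ln(343)) ≈ 15.0508. The two agree to within a few percent, as expected.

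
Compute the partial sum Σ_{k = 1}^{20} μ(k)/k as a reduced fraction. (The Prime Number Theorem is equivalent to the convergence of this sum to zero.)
Σ μ(k)/k = -81988/1616615

Values of μ(k) for 1 ≤ k ≤ 20: μ(1) = 1, μ(2) = -1, μ(3) = -1, μ(5) = -1, μ(6) = 1, μ(7) = -1, μ(10) = 1, μ(11) = -1, μ(13) = -1, μ(14) = 1, μ(15) = 1, μ(17) = -1, μ(19) = -1, with μ = 0 on non-squarefree integers. Summing μ(k)/k for k where μ(k) ≠ 0 gives -81988/1616615 ≈ -0.0507. (PNT ⟺ this sum → 0 as n → ∞.)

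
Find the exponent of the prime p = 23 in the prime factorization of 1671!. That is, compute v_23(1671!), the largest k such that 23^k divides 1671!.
v_23(1671!) = 75

Legendre's formula: v_p(n!) = Σ_{k ≥ 1} ⌊n / p^k⌋. For p = 23, n = 1671, the terms are:
  ⌊1671/23^1⌋ = ⌊1671/23⌋ = 72
  ⌊1671/23^2⌋ = ⌊1671/529⌋ = 3
(the next term ⌊1671/23^3⌋ = 0, terminating the sum). Summing: v_23(1671!) = 72 + 3 = 75.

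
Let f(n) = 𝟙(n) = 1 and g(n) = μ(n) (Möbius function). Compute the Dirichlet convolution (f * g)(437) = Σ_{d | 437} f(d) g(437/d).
(𝟙 * μ)(437) = 0

Divisors of 437: [1, 19, 23, 437]. For each d | 437:
  d = 1: 𝟙(1) · μ(437/1) = 1 · 1 = 1
  d = 19: 𝟙(19) · μ(437/19) = 1 · -1 = -1
  d = 23: 𝟙(23) · μ(437/23) = 1 · -1 = -1
  d = 437: 𝟙(437) · μ(437/437) = 1 · 1 = 1
Summing: (𝟙 * μ)(437) = 1 + -1 + -1 + 1 = 0.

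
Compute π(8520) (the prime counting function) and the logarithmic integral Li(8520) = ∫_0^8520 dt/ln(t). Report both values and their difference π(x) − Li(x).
π(8520) = 1061;  Li(8520) ≈ 1084.07;  π(x) − Li(x) ≈ -23.07.

Direct count of primes ≤ 8520 gives π(8520) = 1061. Numerical evaluation of the logarithmic integral gives Li(8520) ≈ 1084.07. The difference π(x) − Li(x) ≈ -23.07 is typically negative for small/moderate x (Li(x) overestimates), though Littlewood's theorem shows this sign changes infinitely often.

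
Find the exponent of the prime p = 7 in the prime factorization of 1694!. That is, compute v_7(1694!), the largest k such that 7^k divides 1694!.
v_7(1694!) = 280

Legendre's formula: v_p(n!) = Σ_{k ≥ 1} ⌊n / p^k⌋. For p = 7, n = 1694, the terms are:
  ⌊1694/7^1⌋ = ⌊1694/7⌋ = 242
  ⌊1694/7^2⌋ = ⌊1694/49⌋ = 34
  ⌊1694/7^3⌋ = ⌊1694/343⌋ = 4
(the next term ⌊1694/7^4⌋ = 0, terminating the sum). Summing: v_7(1694!) = 242 + 34 + 4 = 280.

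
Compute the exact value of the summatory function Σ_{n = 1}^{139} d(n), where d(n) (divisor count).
Σ_{n ≤ 139} d(n) = 707

Compute d(n) for each 1 ≤ n ≤ 139: d(1) = 1, d(2) = 2, d(3) = 2, d(4) = 3, d(5) = 2, d(6) = 4, d(7) = 2, d(8) = 4, d(9) = 3, d(10) = 4, d(11) = 2, d(12) = 6, d(13) = 2, d(14) = 4, d(15) = 4, d(16) = 5, d(17) = 2, d(18) = 6, d(19) = 2, d(20) = 6, d(21) = 4, d(22) = 4, d(23) = 2, d(24) = 8, d(25) = 3, d(26) = 4, d(27) = 4, d(28) = 6, d(29) = 2, d(30) = 8, d(31) = 2, d(32) = 6, d(33) = 4, d(34) = 4, d(35) = 4, d(36) = 9, d(37) = 2, d(38) = 4, d(39) = 4, d(40) = 8, d(41) = 2, d(42) = 8, d(43) = 2, d(44) = 6, d(45) = 6, d(46) = 4, d(47) = 2, d(48) = 10, d(49) = 3, d(50) = 6, d(51) = 4, d(52) = 6, d(53) = 2, d(54) = 8, d(55) = 4, d(56) = 8, d(57) = 4, d(58) = 4, d(59) = 2, d(60) = 12, d(61) = 2, d(62) = 4, d(63) = 6, d(64) = 7, d(65) = 4, d(66) = 8, d(67) = 2, d(68) = 6, d(69) = 4, d(70) = 8, d(71) = 2, d(72) = 12, d(73) = 2, d(74) = 4, d(75) = 6, d(76) = 6, d(77) = 4, d(78) = 8, d(79) = 2, d(80) = 10, d(81) = 5, d(82) = 4, d(83) = 2, d(84) = 12, d(85) = 4, d(86) = 4, d(87) = 4, d(88) = 8, d(89) = 2, d(90) = 12, d(91) = 4, d(92) = 6, d(93) = 4, d(94) = 4, d(95) = 4, d(96) = 12, d(97) = 2, d(98) = 6, d(99) = 6, d(100) = 9, d(101) = 2, d(102) = 8, d(103) = 2, d(104) = 8, d(105) = 8, d(106) = 4, d(107) = 2, d(108) = 12, d(109) = 2, d(110) = 8, d(111) = 4, d(112) = 10, d(113) = 2, d(114) = 8, d(115) = 4, d(116) = 6, d(117) = 6, d(118) = 4, d(119) = 4, d(120) = 16, d(121) = 3, d(122) = 4, d(123) = 4, d(124) = 6, d(125) = 4, d(126) = 12, d(127) = 2, d(128) = 8, d(129) = 4, d(130) = 8, d(131) = 2, d(132) = 12, d(133) = 4, d(134) = 4, d(135) = 8, d(136) = 8, d(137) = 2, d(138) = 8, d(139) = 2. Summing all 139 values: 707. (Dirichlet's divisor formula: Σ_{n ≤ x} d(n) = x ln(x) + (2γ − 1) x + O(√x). For x = 139, the asymptotic estimate is ≈ 707.36.)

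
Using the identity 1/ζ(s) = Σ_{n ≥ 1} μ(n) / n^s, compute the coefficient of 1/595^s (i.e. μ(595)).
μ(595) = -1

Factor n = 595 = 5 · 7 · 17. μ(n) = 0 if any exponent ≥ 2 (not squarefree); otherwise μ(n) = (−1)^{ω(n)} where ω(n) is the number of distinct prime factors. Applying: μ(595) = -1.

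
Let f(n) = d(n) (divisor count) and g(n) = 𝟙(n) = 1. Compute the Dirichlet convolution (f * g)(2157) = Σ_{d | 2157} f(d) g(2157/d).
(d * 𝟙)(2157) = 9

Divisors of 2157: [1, 3, 719, 2157]. For each d | 2157:
  d = 1: d(1) · 𝟙(2157/1) = 1 · 1 = 1
  d = 3: d(3) · 𝟙(2157/3) = 2 · 1 = 2
  d = 719: d(719) · 𝟙(2157/719) = 2 · 1 = 2
  d = 2157: d(2157) · 𝟙(2157/2157) = 4 · 1 = 4
Summing: (d * 𝟙)(2157) = 1 + 2 + 2 + 4 = 9.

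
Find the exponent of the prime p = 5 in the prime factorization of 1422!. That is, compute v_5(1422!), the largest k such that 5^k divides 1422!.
v_5(1422!) = 353

Legendre's formula: v_p(n!) = Σ_{k ≥ 1} ⌊n / p^k⌋. For p = 5, n = 1422, the terms are:
  ⌊1422/5^1⌋ = ⌊1422/5⌋ = 284
  ⌊1422/5^2⌋ = ⌊1422/25⌋ = 56
  ⌊1422/5^3⌋ = ⌊1422/125⌋ = 11
  ⌊1422/5^4⌋ = ⌊1422/625⌋ = 2
(the next term ⌊1422/5^5⌋ = 0, terminating the sum). Summing: v_5(1422!) = 284 + 56 + 11 + 2 = 353.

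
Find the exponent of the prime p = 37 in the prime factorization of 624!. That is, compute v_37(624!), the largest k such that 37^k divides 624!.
v_37(624!) = 16

Legendre's formula: v_p(n!) = Σ_{k ≥ 1} ⌊n / p^k⌋. For p = 37, n = 624, the terms are:
  ⌊624/37^1⌋ = ⌊624/37⌋ = 16
(the next term ⌊624/37^2⌋ = 0, terminating the sum). Summing: v_37(624!) = 16 = 16.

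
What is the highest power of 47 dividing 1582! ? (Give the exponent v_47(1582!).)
v_47(1582!) = 33

Legendre's formula: v_p(n!) = Σ_{k ≥ 1} ⌊n / p^k⌋. For p = 47, n = 1582, the terms are:
  ⌊1582/47^1⌋ = ⌊1582/47⌋ = 33
(the next term ⌊1582/47^2⌋ = 0, terminating the sum). Summing: v_47(1582!) = 33 = 33.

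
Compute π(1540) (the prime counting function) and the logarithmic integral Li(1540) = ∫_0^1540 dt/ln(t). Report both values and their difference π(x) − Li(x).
π(1540) = 242;  Li(1540) ≈ 253.27;  π(x) − Li(x) ≈ -11.27.

Direct count of primes ≤ 1540 gives π(1540) = 242. Numerical evaluation of the logarithmic integral gives Li(1540) ≈ 253.27. The difference π(x) − Li(x) ≈ -11.27 is typically negative for small/moderate x (Li(x) overestimates), though Littlewood's theorem shows this sign changes infinitely often.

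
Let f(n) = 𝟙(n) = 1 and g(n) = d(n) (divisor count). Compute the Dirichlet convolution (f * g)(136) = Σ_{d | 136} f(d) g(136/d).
(𝟙 * d)(136) = 30

Divisors of 136: [1, 2, 4, 8, 17, 34, 68, 136]. For each d | 136:
  d = 1: 𝟙(1) · d(136/1) = 1 · 8 = 8
  d = 2: 𝟙(2) · d(136/2) = 1 · 6 = 6
  d = 4: 𝟙(4) · d(136/4) = 1 · 4 = 4
  d = 8: 𝟙(8) · d(136/8) = 1 · 2 = 2
  d = 17: 𝟙(17) · d(136/17) = 1 · 4 = 4
  d = 34: 𝟙(34) · d(136/34) = 1 · 3 = 3
  d = 68: 𝟙(68) · d(136/68) = 1 · 2 = 2
  d = 136: 𝟙(136) · d(136/136) = 1 · 1 = 1
Summing: (𝟙 * d)(136) = 8 + 6 + 4 + 2 + 4 + 3 + 2 + 1 = 30.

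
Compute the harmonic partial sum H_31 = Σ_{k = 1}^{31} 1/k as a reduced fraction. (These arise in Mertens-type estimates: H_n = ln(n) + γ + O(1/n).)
H_31 = 290774257297357/72201776446800

Direct summation: H_31 = 1 + 1/2 + ... + 1/31. The least common denominator is lcm(1, ..., 31) = 72201776446800; over this denominator the numerator is 72201776446800 + 36100888223400 + 24067258815600 + 18050444111700 + 14440355289360 + 12033629407800 + 10314539492400 + 9025222055850 + 8022419605200 + 7220177644680 + 6563797858800 + 6016814703900 + 5553982803600 + 5157269746200 + 4813451763120 + 4512611027925 + 4247163320400 + 4011209802600 + 3800093497200 + 3610088822340 + 3438179830800 + 3281898929400 + 3139207671600 + 3008407351950 + 2888071057872 + 2776991401800 + 2674139868400 + 2578634873100 + 2489716429200 + 2406725881560 + 2329089562800 = 290774257297357, so H_31 = 290774257297357/72201776446800 (already in lowest terms) ≈ 4.02725. (The PNT-adjacent estimate ln(31) + γ ≈ 4.01120 matches within O(1/n).)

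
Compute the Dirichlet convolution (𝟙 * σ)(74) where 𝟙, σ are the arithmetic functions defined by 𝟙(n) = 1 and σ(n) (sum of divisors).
(𝟙 * σ)(74) = 156

Divisors of 74: [1, 2, 37, 74]. For each d | 74:
  d = 1: 𝟙(1) · σ(74/1) = 1 · 114 = 114
  d = 2: 𝟙(2) · σ(74/2) = 1 · 38 = 38
  d = 37: 𝟙(37) · σ(74/37) = 1 · 3 = 3
  d = 74: 𝟙(74) · σ(74/74) = 1 · 1 = 1
Summing: (𝟙 * σ)(74) = 114 + 38 + 3 + 1 = 156.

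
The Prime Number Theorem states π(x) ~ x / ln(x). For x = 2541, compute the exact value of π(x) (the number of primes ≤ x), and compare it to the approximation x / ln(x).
π(2541) = 371;  x/ln(x) ≈ 324.09;  relative error ≈ 12.64%.

Directly count primes up to 2541: π(2541) = 371. The PNT approximation gives 2541/ln(2541) ≈ 2541/7.84031 ≈ 324.09. Relative error (π(x) − x/ln(x)) / π(x) ≈ 12.64%; the approximation is known to undercount slightly (Li(x) is a better estimate).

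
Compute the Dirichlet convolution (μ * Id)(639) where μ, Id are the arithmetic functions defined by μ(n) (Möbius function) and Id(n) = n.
(μ * Id)(639) = 420

Divisors of 639: [1, 3, 9, 71, 213, 639]. For each d | 639:
  d = 1: μ(1) · Id(639/1) = 1 · 639 = 639
  d = 3: μ(3) · Id(639/3) = -1 · 213 = -213
  d = 9: μ(9) · Id(639/9) = 0 · 71 = 0
  d = 71: μ(71) · Id(639/71) = -1 · 9 = -9
  d = 213: μ(213) · Id(639/213) = 1 · 3 = 3
  d = 639: μ(639) · Id(639/639) = 0 · 1 = 0
Summing: (μ * Id)(639) = 639 + -213 + 0 + -9 + 3 + 0 = 420.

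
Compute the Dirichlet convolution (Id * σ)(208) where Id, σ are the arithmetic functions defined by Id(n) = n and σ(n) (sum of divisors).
(Id * σ)(208) = 3483

Divisors of 208: [1, 2, 4, 8, 13, 16, 26, 52, 104, 208]. For each d | 208:
  d = 1: Id(1) · σ(208/1) = 1 · 434 = 434
  d = 2: Id(2) · σ(208/2) = 2 · 210 = 420
  d = 4: Id(4) · σ(208/4) = 4 · 98 = 392
  d = 8: Id(8) · σ(208/8) = 8 · 42 = 336
  d = 13: Id(13) · σ(208/13) = 13 · 31 = 403
  d = 16: Id(16) · σ(208/16) = 16 · 14 = 224
  d = 26: Id(26) · σ(208/26) = 26 · 15 = 390
  d = 52: Id(52) · σ(208/52) = 52 · 7 = 364
  d = 104: Id(104) · σ(208/104) = 104 · 3 = 312
  d = 208: Id(208) · σ(208/208) = 208 · 1 = 208
Summing: (Id * σ)(208) = 434 + 420 + 392 + 336 + 403 + 224 + 390 + 364 + 312 + 208 = 3483.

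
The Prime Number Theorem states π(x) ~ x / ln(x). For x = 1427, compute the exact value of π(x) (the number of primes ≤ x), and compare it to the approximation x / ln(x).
π(1427) = 225;  x/ln(x) ≈ 196.47;  relative error ≈ 12.68%.

Directly count primes up to 1427: π(1427) = 225. The PNT approximation gives 1427/ln(1427) ≈ 1427/7.26333 ≈ 196.47. Relative error (π(x) − x/ln(x)) / π(x) ≈ 12.68%; the approximation is known to undercount slightly (Li(x) is a better estimate).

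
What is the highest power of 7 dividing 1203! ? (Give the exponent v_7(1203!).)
v_7(1203!) = 198

Legendre's formula: v_p(n!) = Σ_{k ≥ 1} ⌊n / p^k⌋. For p = 7, n = 1203, the terms are:
  ⌊1203/7^1⌋ = ⌊1203/7⌋ = 171
  ⌊1203/7^2⌋ = ⌊1203/49⌋ = 24
  ⌊1203/7^3⌋ = ⌊1203/343⌋ = 3
(the next term ⌊1203/7^4⌋ = 0, terminating the sum). Summing: v_7(1203!) = 171 + 24 + 3 = 198.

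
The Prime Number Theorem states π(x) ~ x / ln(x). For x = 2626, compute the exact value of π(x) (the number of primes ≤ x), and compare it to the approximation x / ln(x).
π(2626) = 381;  x/ln(x) ≈ 333.54;  relative error ≈ 12.46%.

Directly count primes up to 2626: π(2626) = 381. The PNT approximation gives 2626/ln(2626) ≈ 2626/7.87322 ≈ 333.54. Relative error (π(x) − x/ln(x)) / π(x) ≈ 12.46%; the approximation is known to undercount slightly (Li(x) is a better estimate).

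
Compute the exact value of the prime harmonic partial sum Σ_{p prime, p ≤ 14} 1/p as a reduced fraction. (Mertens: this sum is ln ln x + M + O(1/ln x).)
Σ 1/p = 40361/30030

π(14) = 6, so the primes ≤ 14 are [2, 3, 5, 7, 11, 13]. Summing 1/p over these primes: 40361/30030 ≈ 1.3440. Mertens estimate ln ln(14) + 0.2615 ≈ 1.2319.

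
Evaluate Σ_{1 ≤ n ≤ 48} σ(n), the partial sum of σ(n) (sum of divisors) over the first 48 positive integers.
Σ_{n ≤ 48} σ(n) = 1930

Compute σ(n) for each 1 ≤ n ≤ 48: σ(1) = 1, σ(2) = 3, σ(3) = 4, σ(4) = 7, σ(5) = 6, σ(6) = 12, σ(7) = 8, σ(8) = 15, σ(9) = 13, σ(10) = 18, σ(11) = 12, σ(12) = 28, σ(13) = 14, σ(14) = 24, σ(15) = 24, σ(16) = 31, σ(17) = 18, σ(18) = 39, σ(19) = 20, σ(20) = 42, σ(21) = 32, σ(22) = 36, σ(23) = 24, σ(24) = 60, σ(25) = 31, σ(26) = 42, σ(27) = 40, σ(28) = 56, σ(29) = 30, σ(30) = 72, σ(31) = 32, σ(32) = 63, σ(33) = 48, σ(34) = 54, σ(35) = 48, σ(36) = 91, σ(37) = 38, σ(38) = 60, σ(39) = 56, σ(40) = 90, σ(41) = 42, σ(42) = 96, σ(43) = 44, σ(44) = 84, σ(45) = 78, σ(46) = 72, σ(47) = 48, σ(48) = 124. Summing all 48 values: 1930. (Average order: Σ_{n ≤ x} σ(n) ~ (π²/12) x². For x = 48, (π²/12)·48² ≈ 1894.96.)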